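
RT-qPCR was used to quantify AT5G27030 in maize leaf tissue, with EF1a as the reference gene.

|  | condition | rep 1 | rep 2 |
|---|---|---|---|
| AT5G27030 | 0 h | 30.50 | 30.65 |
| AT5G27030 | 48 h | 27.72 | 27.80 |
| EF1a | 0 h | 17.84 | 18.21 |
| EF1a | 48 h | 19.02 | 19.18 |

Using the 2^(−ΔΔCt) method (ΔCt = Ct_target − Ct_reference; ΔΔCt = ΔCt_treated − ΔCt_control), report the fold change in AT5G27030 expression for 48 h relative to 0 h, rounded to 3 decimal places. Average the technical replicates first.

14.825

Mean Ct: AT5G27030 0 h 30.575; AT5G27030 48 h 27.760; EF1a 0 h 18.025; EF1a 48 h 19.100
ΔCt(0 h) = 30.575 − 18.025 = 12.550
ΔCt(48 h) = 27.760 − 19.100 = 8.660
ΔΔCt = 8.660 − 12.550 = -3.890
Fold change = 2^(−(-3.890)) = 2^3.890 = 14.8254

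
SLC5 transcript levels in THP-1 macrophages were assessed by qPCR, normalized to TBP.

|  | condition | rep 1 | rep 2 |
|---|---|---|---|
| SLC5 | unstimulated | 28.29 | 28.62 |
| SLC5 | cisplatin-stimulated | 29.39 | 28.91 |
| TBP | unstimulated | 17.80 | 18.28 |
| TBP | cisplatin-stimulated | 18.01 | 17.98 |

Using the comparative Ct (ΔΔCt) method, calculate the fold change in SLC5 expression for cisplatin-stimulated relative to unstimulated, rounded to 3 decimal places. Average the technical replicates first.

0.599

Mean Ct: SLC5 unstimulated 28.455; SLC5 cisplatin-stimulated 29.150; TBP unstimulated 18.040; TBP cisplatin-stimulated 17.995
ΔCt(unstimulated) = 28.455 − 18.040 = 10.415
ΔCt(cisplatin-stimulated) = 29.150 − 17.995 = 11.155
ΔΔCt = 11.155 − 10.415 = 0.740
Fold change = 2^(−0.740) = 0.5987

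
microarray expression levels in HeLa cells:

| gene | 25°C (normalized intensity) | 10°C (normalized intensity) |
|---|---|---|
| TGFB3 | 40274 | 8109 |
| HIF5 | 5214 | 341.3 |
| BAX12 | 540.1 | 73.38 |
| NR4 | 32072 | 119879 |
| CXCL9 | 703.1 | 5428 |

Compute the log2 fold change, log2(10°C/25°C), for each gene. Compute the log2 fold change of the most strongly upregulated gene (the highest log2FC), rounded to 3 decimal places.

2.949

log2(8109/40274) = -2.312  (TGFB3)
log2(341.3/5214) = -3.933  (HIF5)
log2(73.38/540.1) = -2.880  (BAX12)
log2(119879/32072) = 1.902  (NR4)
log2(5428/703.1) = 2.949  (CXCL9)
CXCL9 is most strongly upregulated.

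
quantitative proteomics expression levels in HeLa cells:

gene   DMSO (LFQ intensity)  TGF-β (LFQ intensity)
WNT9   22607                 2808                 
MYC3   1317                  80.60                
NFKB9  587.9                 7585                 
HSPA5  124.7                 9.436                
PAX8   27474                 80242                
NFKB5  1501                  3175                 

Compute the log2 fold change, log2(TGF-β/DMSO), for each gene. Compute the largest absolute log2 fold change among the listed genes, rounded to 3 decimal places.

4.030

log2(2808/22607) = -3.009  (WNT9)
log2(80.60/1317) = -4.030  (MYC3)
log2(7585/587.9) = 3.690  (NFKB9)
log2(9.436/124.7) = -3.724  (HSPA5)
log2(80242/27474) = 1.546  (PAX8)
log2(3175/1501) = 1.081  (NFKB5)
The largest magnitude belongs to MYC3.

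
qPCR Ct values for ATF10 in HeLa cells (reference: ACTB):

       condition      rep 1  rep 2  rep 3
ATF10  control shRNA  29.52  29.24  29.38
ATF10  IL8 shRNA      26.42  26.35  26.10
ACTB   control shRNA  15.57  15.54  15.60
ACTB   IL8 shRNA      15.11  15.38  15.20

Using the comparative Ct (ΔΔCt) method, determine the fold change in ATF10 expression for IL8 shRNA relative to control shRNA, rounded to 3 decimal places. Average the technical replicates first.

6.727

Mean Ct: ATF10 control shRNA 29.380; ATF10 IL8 shRNA 26.290; ACTB control shRNA 15.570; ACTB IL8 shRNA 15.230
ΔCt(control shRNA) = 29.380 − 15.570 = 13.810
ΔCt(IL8 shRNA) = 26.290 − 15.230 = 11.060
ΔΔCt = 11.060 − 13.810 = -2.750
Fold change = 2^(−(-2.750)) = 2^2.750 = 6.7272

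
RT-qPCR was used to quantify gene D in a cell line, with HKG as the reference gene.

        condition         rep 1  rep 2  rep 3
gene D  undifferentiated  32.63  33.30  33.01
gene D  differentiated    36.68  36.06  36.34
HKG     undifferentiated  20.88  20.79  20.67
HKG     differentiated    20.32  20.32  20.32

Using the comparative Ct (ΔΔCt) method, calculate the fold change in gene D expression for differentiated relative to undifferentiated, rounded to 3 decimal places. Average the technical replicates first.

Mean Ct: gene D undifferentiated 32.980; gene D differentiated 36.360; HKG undifferentiated 20.780; HKG differentiated 20.320
ΔCt(undifferentiated) = 32.980 − 20.780 = 12.200
ΔCt(differentiated) = 36.360 − 20.320 = 16.040
ΔΔCt = 16.040 − 12.200 = 3.840
Fold change = 2^(−3.840) = 0.0698

0.070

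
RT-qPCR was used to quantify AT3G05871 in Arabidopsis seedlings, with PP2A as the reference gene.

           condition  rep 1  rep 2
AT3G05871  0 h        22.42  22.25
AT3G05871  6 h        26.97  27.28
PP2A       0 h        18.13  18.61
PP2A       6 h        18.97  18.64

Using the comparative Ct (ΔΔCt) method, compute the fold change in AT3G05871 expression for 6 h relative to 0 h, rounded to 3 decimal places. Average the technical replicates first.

Mean Ct: AT3G05871 0 h 22.335; AT3G05871 6 h 27.125; PP2A 0 h 18.370; PP2A 6 h 18.805
ΔCt(0 h) = 22.335 − 18.370 = 3.965
ΔCt(6 h) = 27.125 − 18.805 = 8.320
ΔΔCt = 8.320 − 3.965 = 4.355
Fold change = 2^(−4.355) = 0.0489

0.049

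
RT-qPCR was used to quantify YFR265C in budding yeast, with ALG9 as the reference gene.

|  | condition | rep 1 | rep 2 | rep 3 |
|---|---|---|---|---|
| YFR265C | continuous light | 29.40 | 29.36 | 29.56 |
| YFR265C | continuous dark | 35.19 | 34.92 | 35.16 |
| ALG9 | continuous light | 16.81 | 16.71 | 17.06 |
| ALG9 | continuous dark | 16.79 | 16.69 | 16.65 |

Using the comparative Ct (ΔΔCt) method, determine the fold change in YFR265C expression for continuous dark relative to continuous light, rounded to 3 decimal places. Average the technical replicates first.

0.018

Mean Ct: YFR265C continuous light 29.440; YFR265C continuous dark 35.090; ALG9 continuous light 16.860; ALG9 continuous dark 16.710
ΔCt(continuous light) = 29.440 − 16.860 = 12.580
ΔCt(continuous dark) = 35.090 − 16.710 = 18.380
ΔΔCt = 18.380 − 12.580 = 5.800
Fold change = 2^(−5.800) = 0.0179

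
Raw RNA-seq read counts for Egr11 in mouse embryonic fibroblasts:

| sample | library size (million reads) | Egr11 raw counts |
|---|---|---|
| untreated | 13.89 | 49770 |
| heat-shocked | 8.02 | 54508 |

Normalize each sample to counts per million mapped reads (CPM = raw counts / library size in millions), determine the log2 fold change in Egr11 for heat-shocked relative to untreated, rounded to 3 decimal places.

CPM(untreated) = 49770 / 13.89 = 3583.1533
CPM(heat-shocked) = 54508 / 8.02 = 6796.5087
Fold change = 6796.5087 / 3583.1533 = 1.89680
log2(1.89680) = 0.9236

0.924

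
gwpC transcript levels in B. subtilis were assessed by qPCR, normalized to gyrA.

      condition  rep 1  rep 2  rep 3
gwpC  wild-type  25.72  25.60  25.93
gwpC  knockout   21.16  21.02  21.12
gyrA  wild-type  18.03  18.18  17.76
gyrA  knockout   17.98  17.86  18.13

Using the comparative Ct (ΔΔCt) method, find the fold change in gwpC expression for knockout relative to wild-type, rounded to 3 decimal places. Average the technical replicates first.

Mean Ct: gwpC wild-type 25.750; gwpC knockout 21.100; gyrA wild-type 17.990; gyrA knockout 17.990
ΔCt(wild-type) = 25.750 − 17.990 = 7.760
ΔCt(knockout) = 21.100 − 17.990 = 3.110
ΔΔCt = 3.110 − 7.760 = -4.650
Fold change = 2^(−(-4.650)) = 2^4.650 = 25.1067

25.107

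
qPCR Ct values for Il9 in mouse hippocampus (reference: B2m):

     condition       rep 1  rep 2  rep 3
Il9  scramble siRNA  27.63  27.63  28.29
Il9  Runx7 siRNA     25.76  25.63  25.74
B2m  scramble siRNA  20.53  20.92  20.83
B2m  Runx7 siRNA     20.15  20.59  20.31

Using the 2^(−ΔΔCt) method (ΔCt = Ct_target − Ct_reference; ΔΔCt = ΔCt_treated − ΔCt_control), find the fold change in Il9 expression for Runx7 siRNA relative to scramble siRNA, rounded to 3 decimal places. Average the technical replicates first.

3.317

Mean Ct: Il9 scramble siRNA 27.850; Il9 Runx7 siRNA 25.710; B2m scramble siRNA 20.760; B2m Runx7 siRNA 20.350
ΔCt(scramble siRNA) = 27.850 − 20.760 = 7.090
ΔCt(Runx7 siRNA) = 25.710 − 20.350 = 5.360
ΔΔCt = 5.360 − 7.090 = -1.730
Fold change = 2^(−(-1.730)) = 2^1.730 = 3.3173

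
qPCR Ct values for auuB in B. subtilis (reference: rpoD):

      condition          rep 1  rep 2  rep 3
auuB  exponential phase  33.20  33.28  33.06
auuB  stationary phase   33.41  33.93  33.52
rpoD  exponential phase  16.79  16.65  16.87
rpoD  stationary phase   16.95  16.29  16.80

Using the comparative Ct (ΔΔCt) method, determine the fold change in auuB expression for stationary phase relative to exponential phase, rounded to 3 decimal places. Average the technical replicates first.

0.693

Mean Ct: auuB exponential phase 33.180; auuB stationary phase 33.620; rpoD exponential phase 16.770; rpoD stationary phase 16.680
ΔCt(exponential phase) = 33.180 − 16.770 = 16.410
ΔCt(stationary phase) = 33.620 − 16.680 = 16.940
ΔΔCt = 16.940 − 16.410 = 0.530
Fold change = 2^(−0.530) = 0.6926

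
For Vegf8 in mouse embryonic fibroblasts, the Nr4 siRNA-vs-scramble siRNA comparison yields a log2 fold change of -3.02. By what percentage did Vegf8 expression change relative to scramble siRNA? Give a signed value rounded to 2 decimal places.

-87.67%

Fold change = 2^(-3.02) = 0.1233
Percent change = (FC − 1) × 100% = (0.1233 − 1) × 100 = -87.67%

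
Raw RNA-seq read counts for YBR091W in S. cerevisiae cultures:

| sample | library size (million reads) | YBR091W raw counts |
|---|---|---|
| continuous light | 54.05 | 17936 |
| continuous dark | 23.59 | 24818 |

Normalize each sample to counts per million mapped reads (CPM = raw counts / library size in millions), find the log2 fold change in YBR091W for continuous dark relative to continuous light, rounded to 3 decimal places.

1.665

CPM(continuous light) = 17936 / 54.05 = 331.8409
CPM(continuous dark) = 24818 / 23.59 = 1052.0560
Fold change = 1052.0560 / 331.8409 = 3.17036
log2(3.17036) = 1.6646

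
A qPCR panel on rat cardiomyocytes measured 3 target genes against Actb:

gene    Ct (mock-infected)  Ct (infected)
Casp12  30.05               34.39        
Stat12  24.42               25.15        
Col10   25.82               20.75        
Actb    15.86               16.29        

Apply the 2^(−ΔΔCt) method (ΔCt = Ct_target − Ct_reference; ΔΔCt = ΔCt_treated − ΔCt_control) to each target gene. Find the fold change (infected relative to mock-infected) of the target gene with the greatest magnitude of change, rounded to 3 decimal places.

45.255

Casp12: ΔΔCt = (34.39−16.29) − (30.05−15.86) = 18.10 − 14.19 = 3.91; fold change = 2^-3.91 = 0.067
Stat12: ΔΔCt = (25.15−16.29) − (24.42−15.86) = 8.86 − 8.56 = 0.30; fold change = 2^-0.30 = 0.812
Col10: ΔΔCt = (20.75−16.29) − (25.82−15.86) = 4.46 − 9.96 = -5.50; fold change = 2^5.50 = 45.255
Col10 has the largest |ΔΔCt| = 5.50.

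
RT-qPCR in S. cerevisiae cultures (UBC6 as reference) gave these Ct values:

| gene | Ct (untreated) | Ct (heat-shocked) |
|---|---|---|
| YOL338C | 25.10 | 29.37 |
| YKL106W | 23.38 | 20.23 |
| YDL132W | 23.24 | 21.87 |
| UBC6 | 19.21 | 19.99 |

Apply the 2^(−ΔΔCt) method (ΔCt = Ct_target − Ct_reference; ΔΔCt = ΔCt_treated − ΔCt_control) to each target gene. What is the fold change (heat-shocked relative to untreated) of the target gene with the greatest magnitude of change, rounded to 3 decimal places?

15.242

YOL338C: ΔΔCt = (29.37−19.99) − (25.10−19.21) = 9.38 − 5.89 = 3.49; fold change = 2^-3.49 = 0.089
YKL106W: ΔΔCt = (20.23−19.99) − (23.38−19.21) = 0.24 − 4.17 = -3.93; fold change = 2^3.93 = 15.242
YDL132W: ΔΔCt = (21.87−19.99) − (23.24−19.21) = 1.88 − 4.03 = -2.15; fold change = 2^2.15 = 4.438
YKL106W has the largest |ΔΔCt| = 3.93.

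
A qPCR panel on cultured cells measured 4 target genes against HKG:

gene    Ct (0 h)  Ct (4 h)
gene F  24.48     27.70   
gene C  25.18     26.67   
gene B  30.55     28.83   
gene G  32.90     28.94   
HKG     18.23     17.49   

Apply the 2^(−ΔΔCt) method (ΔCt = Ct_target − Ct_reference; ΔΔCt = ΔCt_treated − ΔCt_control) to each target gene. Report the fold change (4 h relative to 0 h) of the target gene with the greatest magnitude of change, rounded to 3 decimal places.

0.064

gene F: ΔΔCt = (27.70−17.49) − (24.48−18.23) = 10.21 − 6.25 = 3.96; fold change = 2^-3.96 = 0.064
gene C: ΔΔCt = (26.67−17.49) − (25.18−18.23) = 9.18 − 6.95 = 2.23; fold change = 2^-2.23 = 0.213
gene B: ΔΔCt = (28.83−17.49) − (30.55−18.23) = 11.34 − 12.32 = -0.98; fold change = 2^0.98 = 1.972
gene G: ΔΔCt = (28.94−17.49) − (32.90−18.23) = 11.45 − 14.67 = -3.22; fold change = 2^3.22 = 9.318
gene F has the largest |ΔΔCt| = 3.96.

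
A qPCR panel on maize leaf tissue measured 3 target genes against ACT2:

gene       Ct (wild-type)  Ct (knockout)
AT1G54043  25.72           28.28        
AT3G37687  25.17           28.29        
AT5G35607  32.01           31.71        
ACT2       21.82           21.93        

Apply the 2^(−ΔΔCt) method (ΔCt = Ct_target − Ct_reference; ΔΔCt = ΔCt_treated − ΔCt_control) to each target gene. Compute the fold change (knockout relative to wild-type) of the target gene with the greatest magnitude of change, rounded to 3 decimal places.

0.124

AT1G54043: ΔΔCt = (28.28−21.93) − (25.72−21.82) = 6.35 − 3.90 = 2.45; fold change = 2^-2.45 = 0.183
AT3G37687: ΔΔCt = (28.29−21.93) − (25.17−21.82) = 6.36 − 3.35 = 3.01; fold change = 2^-3.01 = 0.124
AT5G35607: ΔΔCt = (31.71−21.93) − (32.01−21.82) = 9.78 − 10.19 = -0.41; fold change = 2^0.41 = 1.329
AT3G37687 has the largest |ΔΔCt| = 3.01.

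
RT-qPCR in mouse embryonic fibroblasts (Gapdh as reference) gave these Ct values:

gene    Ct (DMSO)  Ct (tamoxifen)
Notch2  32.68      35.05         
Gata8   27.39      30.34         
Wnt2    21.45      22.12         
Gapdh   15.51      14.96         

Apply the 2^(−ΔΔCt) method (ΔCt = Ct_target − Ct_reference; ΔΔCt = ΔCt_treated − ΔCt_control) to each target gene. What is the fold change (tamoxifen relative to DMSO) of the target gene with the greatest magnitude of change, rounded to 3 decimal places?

Notch2: ΔΔCt = (35.05−14.96) − (32.68−15.51) = 20.09 − 17.17 = 2.92; fold change = 2^-2.92 = 0.132
Gata8: ΔΔCt = (30.34−14.96) − (27.39−15.51) = 15.38 − 11.88 = 3.50; fold change = 2^-3.50 = 0.088
Wnt2: ΔΔCt = (22.12−14.96) − (21.45−15.51) = 7.16 − 5.94 = 1.22; fold change = 2^-1.22 = 0.429
Gata8 has the largest |ΔΔCt| = 3.50.

0.088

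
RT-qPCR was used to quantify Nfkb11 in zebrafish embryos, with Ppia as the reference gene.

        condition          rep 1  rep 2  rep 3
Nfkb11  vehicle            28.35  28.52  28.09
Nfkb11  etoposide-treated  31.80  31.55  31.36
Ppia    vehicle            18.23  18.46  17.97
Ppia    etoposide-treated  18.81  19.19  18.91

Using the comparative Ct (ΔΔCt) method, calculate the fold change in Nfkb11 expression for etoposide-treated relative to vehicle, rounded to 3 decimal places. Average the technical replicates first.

0.177

Mean Ct: Nfkb11 vehicle 28.320; Nfkb11 etoposide-treated 31.570; Ppia vehicle 18.220; Ppia etoposide-treated 18.970
ΔCt(vehicle) = 28.320 − 18.220 = 10.100
ΔCt(etoposide-treated) = 31.570 − 18.970 = 12.600
ΔΔCt = 12.600 − 10.100 = 2.500
Fold change = 2^(−2.500) = 0.1768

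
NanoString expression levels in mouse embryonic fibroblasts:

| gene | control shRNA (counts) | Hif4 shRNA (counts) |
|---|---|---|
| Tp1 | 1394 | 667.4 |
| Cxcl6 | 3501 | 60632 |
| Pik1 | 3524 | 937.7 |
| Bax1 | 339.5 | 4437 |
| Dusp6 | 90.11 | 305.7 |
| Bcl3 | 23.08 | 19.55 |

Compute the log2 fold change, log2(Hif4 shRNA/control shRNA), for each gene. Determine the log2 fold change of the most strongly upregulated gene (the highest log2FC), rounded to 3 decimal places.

4.114

log2(667.4/1394) = -1.063  (Tp1)
log2(60632/3501) = 4.114  (Cxcl6)
log2(937.7/3524) = -1.910  (Pik1)
log2(4437/339.5) = 3.708  (Bax1)
log2(305.7/90.11) = 1.762  (Dusp6)
log2(19.55/23.08) = -0.239  (Bcl3)
Cxcl6 is most strongly upregulated.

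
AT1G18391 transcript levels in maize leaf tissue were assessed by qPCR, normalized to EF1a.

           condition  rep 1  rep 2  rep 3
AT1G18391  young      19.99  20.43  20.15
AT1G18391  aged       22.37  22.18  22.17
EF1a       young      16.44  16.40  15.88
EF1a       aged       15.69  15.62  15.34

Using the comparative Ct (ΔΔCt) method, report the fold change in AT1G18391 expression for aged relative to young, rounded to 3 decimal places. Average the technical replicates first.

Mean Ct: AT1G18391 young 20.190; AT1G18391 aged 22.240; EF1a young 16.240; EF1a aged 15.550
ΔCt(young) = 20.190 − 16.240 = 3.950
ΔCt(aged) = 22.240 − 15.550 = 6.690
ΔΔCt = 6.690 − 3.950 = 2.740
Fold change = 2^(−2.740) = 0.1497

0.150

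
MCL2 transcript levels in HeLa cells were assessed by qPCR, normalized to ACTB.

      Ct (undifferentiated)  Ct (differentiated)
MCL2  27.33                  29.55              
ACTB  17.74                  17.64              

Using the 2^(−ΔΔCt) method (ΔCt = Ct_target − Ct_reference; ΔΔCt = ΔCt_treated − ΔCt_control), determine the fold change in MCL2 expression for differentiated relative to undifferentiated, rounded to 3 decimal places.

ΔCt(undifferentiated) = 27.330 − 17.740 = 9.590
ΔCt(differentiated) = 29.550 − 17.640 = 11.910
ΔΔCt = 11.910 − 9.590 = 2.320
Fold change = 2^(−2.320) = 0.2003

0.200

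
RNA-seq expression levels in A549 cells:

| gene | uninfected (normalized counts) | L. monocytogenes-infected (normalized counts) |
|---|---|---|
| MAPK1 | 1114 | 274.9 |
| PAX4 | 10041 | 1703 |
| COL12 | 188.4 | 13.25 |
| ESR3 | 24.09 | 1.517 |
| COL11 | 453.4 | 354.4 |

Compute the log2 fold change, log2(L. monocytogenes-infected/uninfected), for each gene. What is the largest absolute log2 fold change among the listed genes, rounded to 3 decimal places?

log2(274.9/1114) = -2.019  (MAPK1)
log2(1703/10041) = -2.560  (PAX4)
log2(13.25/188.4) = -3.830  (COL12)
log2(1.517/24.09) = -3.989  (ESR3)
log2(354.4/453.4) = -0.355  (COL11)
The largest magnitude belongs to ESR3.

3.989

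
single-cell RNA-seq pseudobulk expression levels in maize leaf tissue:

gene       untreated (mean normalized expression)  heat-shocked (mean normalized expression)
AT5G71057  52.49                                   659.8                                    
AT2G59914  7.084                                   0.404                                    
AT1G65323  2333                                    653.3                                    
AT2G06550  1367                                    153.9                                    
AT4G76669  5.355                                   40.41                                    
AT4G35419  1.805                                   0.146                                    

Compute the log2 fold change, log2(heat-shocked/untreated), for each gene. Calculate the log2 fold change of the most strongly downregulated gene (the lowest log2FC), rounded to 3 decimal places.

-4.132

log2(659.8/52.49) = 3.652  (AT5G71057)
log2(0.404/7.084) = -4.132  (AT2G59914)
log2(653.3/2333) = -1.836  (AT1G65323)
log2(153.9/1367) = -3.151  (AT2G06550)
log2(40.41/5.355) = 2.916  (AT4G76669)
log2(0.146/1.805) = -3.628  (AT4G35419)
AT2G59914 is most strongly downregulated.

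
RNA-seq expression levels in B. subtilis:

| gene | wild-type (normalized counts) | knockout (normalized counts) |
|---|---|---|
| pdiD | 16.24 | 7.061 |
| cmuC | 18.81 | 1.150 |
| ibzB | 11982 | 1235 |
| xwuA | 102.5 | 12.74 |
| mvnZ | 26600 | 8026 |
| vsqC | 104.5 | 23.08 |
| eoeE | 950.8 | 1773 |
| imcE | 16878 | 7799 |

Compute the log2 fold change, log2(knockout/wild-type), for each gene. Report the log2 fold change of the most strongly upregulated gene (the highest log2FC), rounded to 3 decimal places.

log2(7.061/16.24) = -1.202  (pdiD)
log2(1.150/18.81) = -4.032  (cmuC)
log2(1235/11982) = -3.278  (ibzB)
log2(12.74/102.5) = -3.008  (xwuA)
log2(8026/26600) = -1.729  (mvnZ)
log2(23.08/104.5) = -2.179  (vsqC)
log2(1773/950.8) = 0.899  (eoeE)
log2(7799/16878) = -1.114  (imcE)
eoeE is most strongly upregulated.

0.899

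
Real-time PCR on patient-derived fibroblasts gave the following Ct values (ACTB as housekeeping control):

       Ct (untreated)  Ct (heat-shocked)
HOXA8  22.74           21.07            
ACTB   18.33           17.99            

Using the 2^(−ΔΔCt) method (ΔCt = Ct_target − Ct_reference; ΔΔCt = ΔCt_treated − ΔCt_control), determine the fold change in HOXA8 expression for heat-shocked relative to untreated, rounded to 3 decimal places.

2.514

ΔCt(untreated) = 22.740 − 18.330 = 4.410
ΔCt(heat-shocked) = 21.070 − 17.990 = 3.080
ΔΔCt = 3.080 − 4.410 = -1.330
Fold change = 2^(−(-1.330)) = 2^1.330 = 2.5140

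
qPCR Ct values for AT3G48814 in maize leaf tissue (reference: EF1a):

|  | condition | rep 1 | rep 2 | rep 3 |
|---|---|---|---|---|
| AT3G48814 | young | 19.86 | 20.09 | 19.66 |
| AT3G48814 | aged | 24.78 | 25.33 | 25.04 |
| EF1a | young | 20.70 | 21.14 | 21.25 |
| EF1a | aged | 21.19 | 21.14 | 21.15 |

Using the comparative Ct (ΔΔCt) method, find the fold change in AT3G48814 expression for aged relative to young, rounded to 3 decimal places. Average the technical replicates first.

Mean Ct: AT3G48814 young 19.870; AT3G48814 aged 25.050; EF1a young 21.030; EF1a aged 21.160
ΔCt(young) = 19.870 − 21.030 = -1.160
ΔCt(aged) = 25.050 − 21.160 = 3.890
ΔΔCt = 3.890 − (-1.160) = 5.050
Fold change = 2^(−5.050) = 0.0302

0.030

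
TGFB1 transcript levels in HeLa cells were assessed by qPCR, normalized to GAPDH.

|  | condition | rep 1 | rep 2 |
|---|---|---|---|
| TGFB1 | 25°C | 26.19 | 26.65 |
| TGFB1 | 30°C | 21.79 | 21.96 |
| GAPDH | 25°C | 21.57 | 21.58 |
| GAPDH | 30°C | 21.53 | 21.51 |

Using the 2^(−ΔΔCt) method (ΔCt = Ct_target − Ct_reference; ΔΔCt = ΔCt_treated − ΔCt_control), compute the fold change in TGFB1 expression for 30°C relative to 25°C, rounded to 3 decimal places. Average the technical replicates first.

Mean Ct: TGFB1 25°C 26.420; TGFB1 30°C 21.875; GAPDH 25°C 21.575; GAPDH 30°C 21.520
ΔCt(25°C) = 26.420 − 21.575 = 4.845
ΔCt(30°C) = 21.875 − 21.520 = 0.355
ΔΔCt = 0.355 − 4.845 = -4.490
Fold change = 2^(−(-4.490)) = 2^4.490 = 22.4711

22.471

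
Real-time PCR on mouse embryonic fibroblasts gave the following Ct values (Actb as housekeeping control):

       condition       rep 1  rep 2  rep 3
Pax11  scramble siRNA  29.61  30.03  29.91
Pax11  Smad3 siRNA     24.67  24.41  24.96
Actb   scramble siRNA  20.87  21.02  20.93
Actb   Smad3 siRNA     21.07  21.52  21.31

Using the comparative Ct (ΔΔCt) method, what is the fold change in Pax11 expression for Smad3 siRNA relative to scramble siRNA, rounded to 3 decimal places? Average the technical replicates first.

46.206

Mean Ct: Pax11 scramble siRNA 29.850; Pax11 Smad3 siRNA 24.680; Actb scramble siRNA 20.940; Actb Smad3 siRNA 21.300
ΔCt(scramble siRNA) = 29.850 − 20.940 = 8.910
ΔCt(Smad3 siRNA) = 24.680 − 21.300 = 3.380
ΔΔCt = 3.380 − 8.910 = -5.530
Fold change = 2^(−(-5.530)) = 2^5.530 = 46.2057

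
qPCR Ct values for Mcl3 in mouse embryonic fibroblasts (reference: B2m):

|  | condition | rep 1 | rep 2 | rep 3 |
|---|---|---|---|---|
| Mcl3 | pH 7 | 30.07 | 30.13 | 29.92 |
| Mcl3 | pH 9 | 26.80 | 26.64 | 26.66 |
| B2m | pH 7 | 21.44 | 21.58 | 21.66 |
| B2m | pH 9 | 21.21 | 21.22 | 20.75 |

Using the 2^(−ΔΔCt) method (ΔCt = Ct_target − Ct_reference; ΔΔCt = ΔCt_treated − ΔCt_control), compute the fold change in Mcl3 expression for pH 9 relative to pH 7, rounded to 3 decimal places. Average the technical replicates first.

7.160

Mean Ct: Mcl3 pH 7 30.040; Mcl3 pH 9 26.700; B2m pH 7 21.560; B2m pH 9 21.060
ΔCt(pH 7) = 30.040 − 21.560 = 8.480
ΔCt(pH 9) = 26.700 − 21.060 = 5.640
ΔΔCt = 5.640 − 8.480 = -2.840
Fold change = 2^(−(-2.840)) = 2^2.840 = 7.1602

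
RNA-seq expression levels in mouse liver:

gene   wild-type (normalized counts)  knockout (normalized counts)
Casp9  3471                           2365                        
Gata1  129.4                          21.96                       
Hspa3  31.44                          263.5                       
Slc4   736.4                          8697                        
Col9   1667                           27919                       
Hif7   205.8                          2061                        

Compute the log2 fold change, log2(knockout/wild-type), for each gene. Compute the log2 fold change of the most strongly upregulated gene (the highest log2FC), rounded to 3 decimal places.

log2(2365/3471) = -0.554  (Casp9)
log2(21.96/129.4) = -2.559  (Gata1)
log2(263.5/31.44) = 3.067  (Hspa3)
log2(8697/736.4) = 3.562  (Slc4)
log2(27919/1667) = 4.066  (Col9)
log2(2061/205.8) = 3.324  (Hif7)
Col9 is most strongly upregulated.

4.066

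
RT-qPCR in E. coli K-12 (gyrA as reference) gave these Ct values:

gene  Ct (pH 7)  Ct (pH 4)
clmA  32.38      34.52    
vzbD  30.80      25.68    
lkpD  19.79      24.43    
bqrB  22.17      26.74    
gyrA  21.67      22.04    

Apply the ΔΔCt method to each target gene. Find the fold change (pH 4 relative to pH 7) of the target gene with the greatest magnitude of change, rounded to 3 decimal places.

44.942

clmA: ΔΔCt = (34.52−22.04) − (32.38−21.67) = 12.48 − 10.71 = 1.77; fold change = 2^-1.77 = 0.293
vzbD: ΔΔCt = (25.68−22.04) − (30.80−21.67) = 3.64 − 9.13 = -5.49; fold change = 2^5.49 = 44.942
lkpD: ΔΔCt = (24.43−22.04) − (19.79−21.67) = 2.39 − (-1.88) = 4.27; fold change = 2^-4.27 = 0.052
bqrB: ΔΔCt = (26.74−22.04) − (22.17−21.67) = 4.70 − 0.50 = 4.20; fold change = 2^-4.20 = 0.054
vzbD has the largest |ΔΔCt| = 5.49.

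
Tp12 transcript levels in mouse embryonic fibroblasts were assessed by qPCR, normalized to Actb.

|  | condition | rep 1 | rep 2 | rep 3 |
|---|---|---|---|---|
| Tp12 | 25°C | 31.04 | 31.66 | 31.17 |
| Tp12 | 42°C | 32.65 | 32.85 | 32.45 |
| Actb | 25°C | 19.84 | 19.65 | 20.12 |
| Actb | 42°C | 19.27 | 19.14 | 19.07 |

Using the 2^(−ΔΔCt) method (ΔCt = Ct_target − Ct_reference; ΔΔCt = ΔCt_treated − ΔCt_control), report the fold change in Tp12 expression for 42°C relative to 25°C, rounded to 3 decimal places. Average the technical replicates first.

0.238

Mean Ct: Tp12 25°C 31.290; Tp12 42°C 32.650; Actb 25°C 19.870; Actb 42°C 19.160
ΔCt(25°C) = 31.290 − 19.870 = 11.420
ΔCt(42°C) = 32.650 − 19.160 = 13.490
ΔΔCt = 13.490 − 11.420 = 2.070
Fold change = 2^(−2.070) = 0.2382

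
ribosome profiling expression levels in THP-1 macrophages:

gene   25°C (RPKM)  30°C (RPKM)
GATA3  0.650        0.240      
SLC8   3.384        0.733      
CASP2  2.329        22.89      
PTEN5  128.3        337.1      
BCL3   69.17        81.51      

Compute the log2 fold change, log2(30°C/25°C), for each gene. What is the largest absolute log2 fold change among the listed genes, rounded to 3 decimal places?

3.297

log2(0.240/0.650) = -1.437  (GATA3)
log2(0.733/3.384) = -2.207  (SLC8)
log2(22.89/2.329) = 3.297  (CASP2)
log2(337.1/128.3) = 1.394  (PTEN5)
log2(81.51/69.17) = 0.237  (BCL3)
The largest magnitude belongs to CASP2.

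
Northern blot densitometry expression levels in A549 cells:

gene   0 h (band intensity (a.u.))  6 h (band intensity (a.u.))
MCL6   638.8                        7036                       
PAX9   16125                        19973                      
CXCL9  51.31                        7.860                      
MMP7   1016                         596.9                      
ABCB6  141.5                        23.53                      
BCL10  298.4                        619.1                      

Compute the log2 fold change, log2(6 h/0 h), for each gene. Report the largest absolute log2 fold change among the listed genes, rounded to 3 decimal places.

3.461

log2(7036/638.8) = 3.461  (MCL6)
log2(19973/16125) = 0.309  (PAX9)
log2(7.860/51.31) = -2.707  (CXCL9)
log2(596.9/1016) = -0.767  (MMP7)
log2(23.53/141.5) = -2.588  (ABCB6)
log2(619.1/298.4) = 1.053  (BCL10)
The largest magnitude belongs to MCL6.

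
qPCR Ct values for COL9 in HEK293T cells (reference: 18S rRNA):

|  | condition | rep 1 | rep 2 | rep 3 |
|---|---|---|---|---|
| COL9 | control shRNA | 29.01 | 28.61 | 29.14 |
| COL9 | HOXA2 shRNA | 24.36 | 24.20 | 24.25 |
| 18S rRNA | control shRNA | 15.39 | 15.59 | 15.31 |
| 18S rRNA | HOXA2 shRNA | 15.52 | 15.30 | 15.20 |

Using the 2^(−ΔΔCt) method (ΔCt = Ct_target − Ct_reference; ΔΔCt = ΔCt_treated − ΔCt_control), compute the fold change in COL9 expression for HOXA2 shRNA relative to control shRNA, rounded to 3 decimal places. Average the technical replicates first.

Mean Ct: COL9 control shRNA 28.920; COL9 HOXA2 shRNA 24.270; 18S rRNA control shRNA 15.430; 18S rRNA HOXA2 shRNA 15.340
ΔCt(control shRNA) = 28.920 − 15.430 = 13.490
ΔCt(HOXA2 shRNA) = 24.270 − 15.340 = 8.930
ΔΔCt = 8.930 − 13.490 = -4.560
Fold change = 2^(−(-4.560)) = 2^4.560 = 23.5883

23.588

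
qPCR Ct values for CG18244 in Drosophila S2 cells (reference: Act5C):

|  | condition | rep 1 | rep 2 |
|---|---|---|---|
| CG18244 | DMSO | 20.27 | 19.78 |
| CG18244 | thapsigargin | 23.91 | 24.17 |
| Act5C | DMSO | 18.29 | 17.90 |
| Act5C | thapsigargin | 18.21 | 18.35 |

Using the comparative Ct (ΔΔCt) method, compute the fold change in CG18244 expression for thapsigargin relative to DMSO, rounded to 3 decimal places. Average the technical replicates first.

Mean Ct: CG18244 DMSO 20.025; CG18244 thapsigargin 24.040; Act5C DMSO 18.095; Act5C thapsigargin 18.280
ΔCt(DMSO) = 20.025 − 18.095 = 1.930
ΔCt(thapsigargin) = 24.040 − 18.280 = 5.760
ΔΔCt = 5.760 − 1.930 = 3.830
Fold change = 2^(−3.830) = 0.0703

0.070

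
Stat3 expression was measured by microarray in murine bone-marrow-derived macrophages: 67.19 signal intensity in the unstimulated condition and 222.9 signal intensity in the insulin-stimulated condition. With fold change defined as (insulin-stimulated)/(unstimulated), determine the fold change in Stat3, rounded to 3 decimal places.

3.317

Fold change = 222.9 / 67.19 = 3.3175
Stat3 is upregulated.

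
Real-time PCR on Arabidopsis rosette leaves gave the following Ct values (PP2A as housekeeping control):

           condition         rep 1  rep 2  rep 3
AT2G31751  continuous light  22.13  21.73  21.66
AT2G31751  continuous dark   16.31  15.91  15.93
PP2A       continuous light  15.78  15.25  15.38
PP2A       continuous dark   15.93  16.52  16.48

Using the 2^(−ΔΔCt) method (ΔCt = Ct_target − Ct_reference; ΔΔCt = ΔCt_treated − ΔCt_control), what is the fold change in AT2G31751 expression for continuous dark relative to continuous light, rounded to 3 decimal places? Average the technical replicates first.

Mean Ct: AT2G31751 continuous light 21.840; AT2G31751 continuous dark 16.050; PP2A continuous light 15.470; PP2A continuous dark 16.310
ΔCt(continuous light) = 21.840 − 15.470 = 6.370
ΔCt(continuous dark) = 16.050 − 16.310 = -0.260
ΔΔCt = -0.260 − 6.370 = -6.630
Fold change = 2^(−(-6.630)) = 2^6.630 = 99.0442

99.044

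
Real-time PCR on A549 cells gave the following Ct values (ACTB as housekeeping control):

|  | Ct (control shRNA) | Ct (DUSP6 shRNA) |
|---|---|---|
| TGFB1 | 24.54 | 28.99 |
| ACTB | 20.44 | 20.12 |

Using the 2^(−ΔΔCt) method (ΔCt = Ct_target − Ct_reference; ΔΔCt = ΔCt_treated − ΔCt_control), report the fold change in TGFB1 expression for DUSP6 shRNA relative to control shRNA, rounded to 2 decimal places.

ΔCt(control shRNA) = 24.540 − 20.440 = 4.100
ΔCt(DUSP6 shRNA) = 28.990 − 20.120 = 8.870
ΔΔCt = 8.870 − 4.100 = 4.770
Fold change = 2^(−4.770) = 0.037

0.04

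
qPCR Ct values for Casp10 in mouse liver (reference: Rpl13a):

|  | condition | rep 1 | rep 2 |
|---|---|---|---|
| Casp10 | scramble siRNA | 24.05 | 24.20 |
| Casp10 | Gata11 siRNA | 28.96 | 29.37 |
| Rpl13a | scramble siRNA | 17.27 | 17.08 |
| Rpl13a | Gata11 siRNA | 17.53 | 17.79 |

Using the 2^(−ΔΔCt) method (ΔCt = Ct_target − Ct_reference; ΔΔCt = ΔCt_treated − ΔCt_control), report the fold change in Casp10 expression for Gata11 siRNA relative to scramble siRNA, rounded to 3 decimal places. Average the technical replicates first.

Mean Ct: Casp10 scramble siRNA 24.125; Casp10 Gata11 siRNA 29.165; Rpl13a scramble siRNA 17.175; Rpl13a Gata11 siRNA 17.660
ΔCt(scramble siRNA) = 24.125 − 17.175 = 6.950
ΔCt(Gata11 siRNA) = 29.165 − 17.660 = 11.505
ΔΔCt = 11.505 − 6.950 = 4.555
Fold change = 2^(−4.555) = 0.0425

0.043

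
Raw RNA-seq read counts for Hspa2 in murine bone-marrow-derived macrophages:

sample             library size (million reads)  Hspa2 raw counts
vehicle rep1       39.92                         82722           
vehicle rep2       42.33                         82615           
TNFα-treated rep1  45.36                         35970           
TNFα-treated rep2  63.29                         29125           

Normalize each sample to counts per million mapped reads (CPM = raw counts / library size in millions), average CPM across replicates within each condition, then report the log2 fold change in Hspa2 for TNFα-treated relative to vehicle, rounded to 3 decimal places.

-1.683

CPM(vehicle rep1) = 82722 / 39.92 = 2072.1944
CPM(vehicle rep2) = 82615 / 42.33 = 1951.6891
CPM(TNFα-treated rep1) = 35970 / 45.36 = 792.9894
CPM(TNFα-treated rep2) = 29125 / 63.29 = 460.1833
mean CPM(vehicle) = 2011.9417; mean CPM(TNFα-treated) = 626.5864
Fold change = 626.5864 / 2011.9417 = 0.31143
log2(0.31143) = -1.6830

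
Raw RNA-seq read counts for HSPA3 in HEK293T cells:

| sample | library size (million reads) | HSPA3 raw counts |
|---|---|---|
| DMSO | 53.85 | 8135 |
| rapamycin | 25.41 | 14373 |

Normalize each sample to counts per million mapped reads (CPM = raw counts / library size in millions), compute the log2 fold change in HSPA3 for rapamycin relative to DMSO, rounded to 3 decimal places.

CPM(DMSO) = 8135 / 53.85 = 151.0678
CPM(rapamycin) = 14373 / 25.41 = 565.6434
Fold change = 565.6434 / 151.0678 = 3.74430
log2(3.74430) = 1.9047

1.905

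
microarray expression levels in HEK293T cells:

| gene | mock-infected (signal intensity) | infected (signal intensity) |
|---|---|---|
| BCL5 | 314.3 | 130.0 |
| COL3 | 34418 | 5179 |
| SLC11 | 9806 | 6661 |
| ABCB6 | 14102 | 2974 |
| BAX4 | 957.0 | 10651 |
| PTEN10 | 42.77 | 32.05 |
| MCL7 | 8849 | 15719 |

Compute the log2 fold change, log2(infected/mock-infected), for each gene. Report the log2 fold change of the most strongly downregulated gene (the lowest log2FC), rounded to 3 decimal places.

-2.732

log2(130.0/314.3) = -1.274  (BCL5)
log2(5179/34418) = -2.732  (COL3)
log2(6661/9806) = -0.558  (SLC11)
log2(2974/14102) = -2.245  (ABCB6)
log2(10651/957.0) = 3.476  (BAX4)
log2(32.05/42.77) = -0.416  (PTEN10)
log2(15719/8849) = 0.829  (MCL7)
COL3 is most strongly downregulated.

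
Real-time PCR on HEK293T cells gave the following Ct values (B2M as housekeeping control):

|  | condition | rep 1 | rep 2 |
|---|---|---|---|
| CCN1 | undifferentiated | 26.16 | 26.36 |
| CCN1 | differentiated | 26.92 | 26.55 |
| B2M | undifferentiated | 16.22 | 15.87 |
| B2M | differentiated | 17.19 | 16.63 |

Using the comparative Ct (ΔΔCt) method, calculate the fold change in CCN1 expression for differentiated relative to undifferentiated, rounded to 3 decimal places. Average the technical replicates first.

Mean Ct: CCN1 undifferentiated 26.260; CCN1 differentiated 26.735; B2M undifferentiated 16.045; B2M differentiated 16.910
ΔCt(undifferentiated) = 26.260 − 16.045 = 10.215
ΔCt(differentiated) = 26.735 − 16.910 = 9.825
ΔΔCt = 9.825 − 10.215 = -0.390
Fold change = 2^(−(-0.390)) = 2^0.390 = 1.3104

1.310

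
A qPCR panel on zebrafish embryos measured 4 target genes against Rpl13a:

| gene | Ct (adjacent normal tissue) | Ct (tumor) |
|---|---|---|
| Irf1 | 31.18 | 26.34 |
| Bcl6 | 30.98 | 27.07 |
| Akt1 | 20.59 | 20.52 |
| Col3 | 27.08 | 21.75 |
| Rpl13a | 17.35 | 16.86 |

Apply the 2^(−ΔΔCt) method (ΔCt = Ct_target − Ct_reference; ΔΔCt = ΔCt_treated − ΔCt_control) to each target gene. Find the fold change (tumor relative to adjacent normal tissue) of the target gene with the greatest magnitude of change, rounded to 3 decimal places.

Irf1: ΔΔCt = (26.34−16.86) − (31.18−17.35) = 9.48 − 13.83 = -4.35; fold change = 2^4.35 = 20.393
Bcl6: ΔΔCt = (27.07−16.86) − (30.98−17.35) = 10.21 − 13.63 = -3.42; fold change = 2^3.42 = 10.703
Akt1: ΔΔCt = (20.52−16.86) − (20.59−17.35) = 3.66 − 3.24 = 0.42; fold change = 2^-0.42 = 0.747
Col3: ΔΔCt = (21.75−16.86) − (27.08−17.35) = 4.89 − 9.73 = -4.84; fold change = 2^4.84 = 28.641
Col3 has the largest |ΔΔCt| = 4.84.

28.641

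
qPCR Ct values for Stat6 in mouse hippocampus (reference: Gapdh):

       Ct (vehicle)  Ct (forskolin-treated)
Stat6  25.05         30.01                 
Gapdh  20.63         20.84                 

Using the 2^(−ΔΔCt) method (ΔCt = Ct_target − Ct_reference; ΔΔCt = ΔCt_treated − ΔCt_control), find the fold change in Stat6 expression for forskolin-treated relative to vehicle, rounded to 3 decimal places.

ΔCt(vehicle) = 25.050 − 20.630 = 4.420
ΔCt(forskolin-treated) = 30.010 − 20.840 = 9.170
ΔΔCt = 9.170 − 4.420 = 4.750
Fold change = 2^(−4.750) = 0.0372

0.037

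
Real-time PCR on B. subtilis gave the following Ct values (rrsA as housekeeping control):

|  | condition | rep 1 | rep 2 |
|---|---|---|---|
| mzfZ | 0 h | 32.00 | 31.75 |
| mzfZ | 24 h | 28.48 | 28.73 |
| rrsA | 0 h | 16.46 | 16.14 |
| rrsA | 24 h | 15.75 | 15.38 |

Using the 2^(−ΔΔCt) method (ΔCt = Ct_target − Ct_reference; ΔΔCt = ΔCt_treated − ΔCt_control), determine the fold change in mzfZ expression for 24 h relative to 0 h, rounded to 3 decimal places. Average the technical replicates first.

5.796

Mean Ct: mzfZ 0 h 31.875; mzfZ 24 h 28.605; rrsA 0 h 16.300; rrsA 24 h 15.565
ΔCt(0 h) = 31.875 − 16.300 = 15.575
ΔCt(24 h) = 28.605 − 15.565 = 13.040
ΔΔCt = 13.040 − 15.575 = -2.535
Fold change = 2^(−(-2.535)) = 2^2.535 = 5.7958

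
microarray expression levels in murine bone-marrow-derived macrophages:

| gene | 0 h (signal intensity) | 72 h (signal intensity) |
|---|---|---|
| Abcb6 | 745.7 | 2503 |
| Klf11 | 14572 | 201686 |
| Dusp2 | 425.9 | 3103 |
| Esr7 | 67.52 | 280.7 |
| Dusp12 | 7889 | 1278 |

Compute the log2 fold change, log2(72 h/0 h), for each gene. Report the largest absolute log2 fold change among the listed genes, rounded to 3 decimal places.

3.791

log2(2503/745.7) = 1.747  (Abcb6)
log2(201686/14572) = 3.791  (Klf11)
log2(3103/425.9) = 2.865  (Dusp2)
log2(280.7/67.52) = 2.056  (Esr7)
log2(1278/7889) = -2.626  (Dusp12)
The largest magnitude belongs to Klf11.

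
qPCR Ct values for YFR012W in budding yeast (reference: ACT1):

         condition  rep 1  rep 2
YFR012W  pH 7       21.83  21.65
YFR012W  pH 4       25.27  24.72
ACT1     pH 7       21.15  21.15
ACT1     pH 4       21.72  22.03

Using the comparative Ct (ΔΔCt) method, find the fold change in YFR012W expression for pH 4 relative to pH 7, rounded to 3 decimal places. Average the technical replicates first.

Mean Ct: YFR012W pH 7 21.740; YFR012W pH 4 24.995; ACT1 pH 7 21.150; ACT1 pH 4 21.875
ΔCt(pH 7) = 21.740 − 21.150 = 0.590
ΔCt(pH 4) = 24.995 − 21.875 = 3.120
ΔΔCt = 3.120 − 0.590 = 2.530
Fold change = 2^(−2.530) = 0.1731

0.173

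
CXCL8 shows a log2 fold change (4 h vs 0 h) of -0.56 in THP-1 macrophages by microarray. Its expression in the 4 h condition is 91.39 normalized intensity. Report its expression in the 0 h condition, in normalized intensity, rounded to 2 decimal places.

134.73

Fold change = 2^(-0.56) = 0.6783
0 h expression = 91.39 / 0.6783 = 134.73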